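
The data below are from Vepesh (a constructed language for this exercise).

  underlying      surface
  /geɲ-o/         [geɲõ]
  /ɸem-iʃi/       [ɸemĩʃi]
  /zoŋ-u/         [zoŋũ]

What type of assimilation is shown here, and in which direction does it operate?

progressive nasality assimilation (vowel nasalisation)

The vowel /o/ surfaces as nasalised [õ] next to the preceding nasal /ɲ/ — it has acquired the [+nasal] feature of its neighbour.
Likewise in the remaining data: /i/ → [ĩ] after /m/; /u/ → [ũ] after /ŋ/ — each time a vowel is nasalised next to a preceding nasal.
Because the conditioning nasal is to the left of the vowel that changes, the process is progressive (perseverative).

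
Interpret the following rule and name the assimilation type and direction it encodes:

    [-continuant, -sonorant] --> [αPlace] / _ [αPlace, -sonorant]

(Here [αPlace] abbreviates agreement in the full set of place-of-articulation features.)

regressive place assimilation

The rule copies the place features (abbreviated [Place]) from the environment onto the target, so the assimilating feature is place.
Since the environment is written after the underscore, the trigger follows the target; the direction is regressive.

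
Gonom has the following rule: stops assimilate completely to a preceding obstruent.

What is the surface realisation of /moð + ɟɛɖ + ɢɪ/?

/ɟ/ is the segment targeted by the rule; it sits immediately after /ð/, so it assimilates completely and surfaces as [ð].
The same rule applies at the second boundary: /ɢ/ → [ɖ] next to /ɖ/.

[moððɛɖɖɪ]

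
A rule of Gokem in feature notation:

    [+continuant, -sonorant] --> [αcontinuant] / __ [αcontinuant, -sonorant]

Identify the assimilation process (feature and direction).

The rule copies [continuant] (continuancy) from the environment onto the target fricatives; since [±continuant] encodes the stop/fricative manner contrast, the assimilating dimension is manner.
The conditioning segment sits to the right of the focus bar, meaning the trigger follows the segment that changes — regressive assimilation.

regressive manner assimilation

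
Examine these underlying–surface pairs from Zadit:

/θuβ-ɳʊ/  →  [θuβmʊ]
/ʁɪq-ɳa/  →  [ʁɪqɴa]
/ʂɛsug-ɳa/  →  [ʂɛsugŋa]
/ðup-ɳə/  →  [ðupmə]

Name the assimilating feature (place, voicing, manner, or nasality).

place

Underlying /ɳ/ is realised as [m] next to /β/; /β/ itself does not change.
The change retroflex → bilabial matches the place of the preceding /β/, identifying this as place assimilation.
The other alternating forms pattern the same way: /ɳ/ → [ɴ] after /q/ (retroflex → uvular, matching uvular); /ɳ/ → [ŋ] after /g/ (retroflex → velar, matching velar); /ɳ/ → [m] after /p/ (retroflex → bilabial, matching bilabial) — only place changes, and always toward the preceding segment.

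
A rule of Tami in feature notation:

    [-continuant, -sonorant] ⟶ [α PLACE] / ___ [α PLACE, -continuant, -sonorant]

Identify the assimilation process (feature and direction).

The shared variable α links the value of the place features (abbreviated [PLACE]) on the target to the same value on the neighbouring segment, so place is the feature that assimilates.
The conditioning segment sits to the right of the focus bar, meaning the trigger follows the segment that changes — regressive assimilation.

regressive place assimilation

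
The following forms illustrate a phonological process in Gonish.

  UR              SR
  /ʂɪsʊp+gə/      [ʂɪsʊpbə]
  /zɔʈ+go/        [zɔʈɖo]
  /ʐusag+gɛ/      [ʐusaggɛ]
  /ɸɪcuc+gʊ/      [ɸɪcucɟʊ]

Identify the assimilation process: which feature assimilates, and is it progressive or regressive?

Underlying /g/ is realised as [b] next to /p/; /p/ itself does not change.
The change velar → bilabial matches the place of the preceding /p/, identifying this as place assimilation.
Manner and voice are unchanged, so the assimilation is partial, not total.
Checking the remaining alternations: /g/ → [ɖ] after /ʈ/ (velar → retroflex, matching retroflex); /g/ → [ɟ] after /c/ (velar → palatal, matching palatal) — only place changes, and always toward the preceding segment.
No alternation appears in [ʐusaggɛ]: there the adjacent consonants already agree in place (/g/ and /g/ are both velar), so this form is consistent with the same rule.
The trigger is the preceding segment, so the direction is progressive (perseverative).

progressive place assimilation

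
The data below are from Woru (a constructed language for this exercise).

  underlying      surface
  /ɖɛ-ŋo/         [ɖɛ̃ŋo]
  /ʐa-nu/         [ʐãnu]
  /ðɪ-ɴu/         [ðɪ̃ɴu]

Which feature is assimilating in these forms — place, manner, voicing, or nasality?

nasality

The vowel /ɛ/ surfaces as nasalised [ɛ̃] next to the following nasal /ŋ/ — it has acquired the [+nasal] feature of its neighbour.
The other forms show the same pattern: /a/ → [ã] before /n/; /ɪ/ → [ɪ̃] before /ɴ/ — each time a vowel is nasalised next to a following nasal.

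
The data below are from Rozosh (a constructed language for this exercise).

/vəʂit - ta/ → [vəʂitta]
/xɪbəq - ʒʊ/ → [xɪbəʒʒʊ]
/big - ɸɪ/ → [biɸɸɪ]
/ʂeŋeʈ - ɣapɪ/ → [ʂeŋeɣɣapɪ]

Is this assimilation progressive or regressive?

regressive

Underlying /q/ is realised as [ʒ] next to /ʒ/; /ʒ/ itself does not change.
The output [ʒ] is identical to the trigger /ʒ/ — every feature (place, manner, voicing) has been copied — so this is total assimilation.
The other forms behave the same way: /g/ → [ɸ] before /ɸ/; /ʈ/ → [ɣ] before /ɣ/ — in each case the output is a copy of the following consonant.
In [vəʂitta] the two consonants at the boundary are already identical (/t/ + /t/), so the rule applies vacuously and nothing changes.
The trigger is the following segment, so the direction is regressive (anticipatory).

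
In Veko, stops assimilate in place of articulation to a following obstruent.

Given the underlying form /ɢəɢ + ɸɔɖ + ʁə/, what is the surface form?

/ɢ/ is a voiced uvular stop. The following trigger /ɸ/ is bilabial, so /ɢ/ must become bilabial as well.
Changing only its place to bilabial gives [b] — the voiced bilabial stop.
The same rule applies at the second boundary: /ɖ/ → [ɢ] next to /ʁ/.

[ɢəbɸɔɢʁə]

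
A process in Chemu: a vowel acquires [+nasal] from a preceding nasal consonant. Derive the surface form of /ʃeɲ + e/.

[ʃeɲẽ]

/e/ sits next to the nasal /ɲ/ and is therefore nasalised to [ẽ].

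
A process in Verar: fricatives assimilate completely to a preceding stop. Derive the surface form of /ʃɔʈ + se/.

/s/ is the segment targeted by the rule; it sits immediately after /ʈ/, so it assimilates completely and surfaces as [ʈ].

[ʃɔʈʈe]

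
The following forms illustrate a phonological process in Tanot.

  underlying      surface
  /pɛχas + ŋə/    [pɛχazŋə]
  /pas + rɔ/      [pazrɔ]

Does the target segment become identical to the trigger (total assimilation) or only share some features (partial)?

The segment that alternates is /s/, which surfaces as [z] when adjacent to /ŋ/.
/s/ is voiceless while /ŋ/ is voiced; the output [z] is voiced, matching the trigger — so the feature that spreads is voicing.
Place and manner are unchanged, so the assimilation is partial, not total.
The other alternating form patterns the same way: /s/ → [z] before /r/ (voiceless → voiced, matching voiced) — only voicing changes, and always toward the following segment.

partial assimilation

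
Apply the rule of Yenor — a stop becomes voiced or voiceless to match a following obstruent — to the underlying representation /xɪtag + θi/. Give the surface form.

/g/ is a voiced velar stop. The following trigger /θ/ is voiceless, so /g/ must become voiceless as well.
Changing only its voicing to voiceless gives [k] — the voiceless velar stop.

[xɪtakθi]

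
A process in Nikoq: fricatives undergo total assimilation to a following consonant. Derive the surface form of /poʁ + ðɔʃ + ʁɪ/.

[poððɔʁʁɪ]

/ʁ/ is the segment targeted by the rule; it sits immediately before /ð/, so it assimilates completely and surfaces as [ð].
The same rule applies at the second boundary: /ʃ/ → [ʁ] next to /ʁ/.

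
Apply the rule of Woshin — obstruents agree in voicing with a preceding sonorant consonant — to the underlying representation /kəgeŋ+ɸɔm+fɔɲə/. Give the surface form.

The rule targets /ɸ/ (voiceless bilabial fricative), which sits after the trigger /ŋ/ (voiced).
Changing only its voicing to voiced gives [β] — the voiced bilabial fricative.
The same rule applies at the second boundary: /f/ → [v] next to /m/.

[kəgeŋβɔmvɔɲə]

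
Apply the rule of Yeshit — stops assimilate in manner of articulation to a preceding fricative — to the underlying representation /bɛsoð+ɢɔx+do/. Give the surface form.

[bɛsoðʁɔxzo]

/ɢ/ is a voiced uvular stop. The preceding trigger /ð/ is a fricative, so /ɢ/ must become a fricative as well.
A voiced uvular fricative is [ʁ], so the surface segment is [ʁ].
The same rule applies at the second boundary: /d/ → [z] next to /x/.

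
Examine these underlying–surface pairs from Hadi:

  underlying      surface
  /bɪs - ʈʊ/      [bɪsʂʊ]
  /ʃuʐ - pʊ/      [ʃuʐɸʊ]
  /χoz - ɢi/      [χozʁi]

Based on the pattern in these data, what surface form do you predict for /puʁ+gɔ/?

The data show progressive manner assimilation: /ʈ/ → [ʂ] after /s/; /p/ → [ɸ] after /ʐ/; /ɢ/ → [ʁ] after /z/. In each pair only manner changes, matching the preceding consonant, while place and voice stay constant.
The rule targets /g/ (voiced velar stop), which sits after the trigger /ʁ/ (fricative).
A voiced velar fricative is [ɣ], so the surface segment is [ɣ].

[puʁɣɔ]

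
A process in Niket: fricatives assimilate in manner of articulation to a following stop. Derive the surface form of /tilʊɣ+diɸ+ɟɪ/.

/ɣ/ is a voiced velar fricative. The following trigger /d/ is a stop, so /ɣ/ must become a stop as well.
Changing only its manner to stop gives [g] — the voiced velar stop.
At the second juncture, /ɸ/ likewise becomes [p] adjacent to /ɟ/.

[tilʊgdipɟɪ]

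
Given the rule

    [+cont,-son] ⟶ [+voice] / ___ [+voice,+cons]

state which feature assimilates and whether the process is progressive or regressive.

regressive voicing assimilation

The target ([+cont,-son], fricatives) acquires [+voice] next to a voiced consonant ([+voice,+cons]) — it takes on the voicing of its neighbour, so the feature that spreads is voicing.
The conditioning segment sits to the right of the focus bar, meaning the trigger follows the segment that changes — regressive assimilation.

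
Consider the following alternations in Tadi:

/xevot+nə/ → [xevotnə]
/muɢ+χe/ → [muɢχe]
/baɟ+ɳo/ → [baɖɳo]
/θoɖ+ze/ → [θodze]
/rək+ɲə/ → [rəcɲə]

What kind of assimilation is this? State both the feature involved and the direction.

regressive place assimilation

Underlying /ɟ/ is realised as [ɖ] next to /ɳ/; /ɳ/ itself does not change.
/ɟ/ is palatal while /ɳ/ is retroflex; the output [ɖ] is retroflex, matching the trigger — so the feature that spreads is place.
Manner and voice are unchanged, so the assimilation is partial, not total.
The other alternating forms pattern the same way: /ɖ/ → [d] before /z/ (retroflex → alveolar, matching alveolar); /k/ → [c] before /ɲ/ (velar → palatal, matching palatal) — only place changes, and always toward the following segment.
No alternation appears in [xevotnə], [muɢχe]: there the adjacent consonants already agree in place (/t/ and /n/ are both alveolar; /ɢ/ and /χ/ are both uvular), so these forms are consistent with the same rule.
The trigger is the following segment, so the direction is regressive (anticipatory).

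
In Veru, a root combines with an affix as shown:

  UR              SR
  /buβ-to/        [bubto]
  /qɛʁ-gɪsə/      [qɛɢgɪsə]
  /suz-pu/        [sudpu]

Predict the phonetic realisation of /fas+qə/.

[fatqə]

The data show regressive manner assimilation: /β/ → [b] before /t/; /ʁ/ → [ɢ] before /g/; /z/ → [d] before /p/. In each pair only manner changes, matching the following consonant, while place and voice stay constant.
The rule targets /s/ (voiceless alveolar fricative), which sits before the trigger /q/ (stop).
The voiceless alveolar stop is [t], so /s/ → [t].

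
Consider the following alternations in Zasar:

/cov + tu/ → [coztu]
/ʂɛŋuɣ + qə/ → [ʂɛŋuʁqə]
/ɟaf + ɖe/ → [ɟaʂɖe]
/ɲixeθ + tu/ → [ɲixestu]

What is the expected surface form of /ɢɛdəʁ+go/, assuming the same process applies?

[ɢɛdəɣgo]

The data show regressive place assimilation: /v/ → [z] before /t/; /ɣ/ → [ʁ] before /q/; /f/ → [ʂ] before /ɖ/; /θ/ → [s] before /t/. In each pair only place changes, matching the following consonant, while manner and voice stay constant.
The rule targets /ʁ/ (voiced uvular fricative), which sits before the trigger /g/ (velar).
A voiced velar fricative is [ɣ], so the surface segment is [ɣ].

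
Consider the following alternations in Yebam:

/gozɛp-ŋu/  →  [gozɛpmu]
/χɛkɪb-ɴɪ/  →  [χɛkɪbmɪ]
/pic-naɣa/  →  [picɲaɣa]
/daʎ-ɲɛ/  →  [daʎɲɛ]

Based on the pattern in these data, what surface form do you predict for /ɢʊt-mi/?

The data show progressive place assimilation: /ŋ/ → [m] after /p/; /ɴ/ → [m] after /b/; /n/ → [ɲ] after /c/. In each pair only place changes, matching the preceding consonant, while manner and voice stay constant.
No alternation appears in [daʎɲɛ]: there the adjacent consonants already agree in place (/ɲ/ and /ʎ/ are both palatal), so this form is consistent with the same rule.
/m/ is a voiced bilabial nasal. The preceding trigger /t/ is alveolar, so /m/ must become alveolar as well.
The voiced alveolar nasal is [n], so /m/ → [n].

[ɢʊtni]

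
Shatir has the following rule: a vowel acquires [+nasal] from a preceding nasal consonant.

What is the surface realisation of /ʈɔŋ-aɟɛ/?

[ʈɔŋãɟɛ]

The vowel /a/ is adjacent to the preceding nasal /ŋ/, so it acquires [+nasal] and surfaces as [ã].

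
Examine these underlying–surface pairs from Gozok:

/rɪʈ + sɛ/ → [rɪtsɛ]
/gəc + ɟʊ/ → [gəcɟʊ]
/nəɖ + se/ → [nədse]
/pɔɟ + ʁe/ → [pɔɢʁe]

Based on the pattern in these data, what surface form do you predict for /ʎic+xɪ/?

[ʎikxɪ]

The data show regressive place assimilation: /ʈ/ → [t] before /s/; /ɖ/ → [d] before /s/; /ɟ/ → [ɢ] before /ʁ/. In each pair only place changes, matching the following consonant, while manner and voice stay constant.
Nothing changes in [gəcɟʊ]: there the adjacent consonants already agree in place (/c/ and /ɟ/ are both palatal), so this form is consistent with the same rule.
The rule targets /c/ (voiceless palatal stop), which sits before the trigger /x/ (velar).
Changing only its place to velar gives [k] — the voiceless velar stop.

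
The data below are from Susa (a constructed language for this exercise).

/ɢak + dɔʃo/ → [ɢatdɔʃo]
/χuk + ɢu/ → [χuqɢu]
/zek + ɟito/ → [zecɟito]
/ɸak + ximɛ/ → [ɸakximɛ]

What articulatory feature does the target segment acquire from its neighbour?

Comparing underlying and surface forms, /k/ → [t] is the alternation; the neighbouring /d/ is constant.
/k/ is velar while /d/ is alveolar; the output [t] is alveolar, matching the trigger — so the feature that spreads is place.
The other alternating forms pattern the same way: /k/ → [q] before /ɢ/ (velar → uvular, matching uvular); /k/ → [c] before /ɟ/ (velar → palatal, matching palatal) — only place changes, and always toward the following segment.
Nothing changes in [ɸakximɛ]: there the adjacent consonants already agree in place (/k/ and /x/ are both velar), so this form is consistent with the same rule.

place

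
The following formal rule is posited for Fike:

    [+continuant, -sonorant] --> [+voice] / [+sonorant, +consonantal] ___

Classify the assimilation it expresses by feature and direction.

progressive voicing assimilation

The target ([+continuant, -sonorant], fricatives) acquires [+voice] next to a sonorant consonant ([+sonorant, +consonantal]) — it takes on the voicing of its neighbour, so the feature that spreads is voicing.
Since the environment is written before the underscore, the trigger precedes the target; the direction is progressive.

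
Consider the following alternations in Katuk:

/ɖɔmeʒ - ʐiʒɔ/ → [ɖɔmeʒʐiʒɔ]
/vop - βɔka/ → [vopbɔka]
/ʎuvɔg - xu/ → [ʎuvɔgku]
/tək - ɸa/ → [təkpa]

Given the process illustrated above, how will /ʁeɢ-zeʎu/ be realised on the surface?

The data show progressive manner assimilation: /β/ → [b] after /p/; /x/ → [k] after /g/; /ɸ/ → [p] after /k/. In each pair only manner changes, matching the preceding consonant, while place and voice stay constant.
No alternation appears in [ɖɔmeʒʐiʒɔ]: there the adjacent consonants already agree in manner (/ʐ/ and /ʒ/ are both fricatives), so this form is consistent with the same rule.
/z/ is a voiced alveolar fricative. The preceding trigger /ɢ/ is a stop, so /z/ must become a stop as well.
The voiced alveolar stop is [d], so /z/ → [d].

[ʁeɢdeʎu]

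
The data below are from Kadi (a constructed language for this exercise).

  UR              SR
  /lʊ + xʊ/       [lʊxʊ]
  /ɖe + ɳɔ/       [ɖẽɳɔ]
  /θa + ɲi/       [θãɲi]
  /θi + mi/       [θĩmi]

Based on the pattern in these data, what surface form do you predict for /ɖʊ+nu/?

The data show regressive nasality assimilation (vowel nasalisation): /e/ → [ẽ] before /ɳ/; /a/ → [ã] before /ɲ/; /i/ → [ĩ] before /m/ — a vowel is nasalised by an immediately following nasal consonant.
No change occurs in [lʊxʊ] because the vowel at the boundary is adjacent to an oral consonant, not a nasal (/ʊ/ next to /x/).
The vowel /ʊ/ is adjacent to the following nasal /n/, so it acquires [+nasal] and surfaces as [ʊ̃].

[ɖʊ̃nu]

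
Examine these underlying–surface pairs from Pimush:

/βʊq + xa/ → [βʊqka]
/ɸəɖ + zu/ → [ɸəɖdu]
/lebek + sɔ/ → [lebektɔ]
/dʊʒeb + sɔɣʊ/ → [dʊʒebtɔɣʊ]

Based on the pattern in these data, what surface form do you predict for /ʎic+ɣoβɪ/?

[ʎicgoβɪ]

The data show progressive manner assimilation: /x/ → [k] after /q/; /z/ → [d] after /ɖ/; /s/ → [t] after /k/; /s/ → [t] after /b/. In each pair only manner changes, matching the preceding consonant, while place and voice stay constant.
The rule targets /ɣ/ (voiced velar fricative), which sits after the trigger /c/ (stop).
A voiced velar stop is [g], so the surface segment is [g].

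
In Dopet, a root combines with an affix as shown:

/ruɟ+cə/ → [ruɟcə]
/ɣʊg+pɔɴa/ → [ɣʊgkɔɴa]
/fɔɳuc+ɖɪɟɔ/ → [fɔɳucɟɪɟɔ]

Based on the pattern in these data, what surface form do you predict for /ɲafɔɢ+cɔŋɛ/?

The data show progressive place assimilation: /p/ → [k] after /g/; /ɖ/ → [ɟ] after /c/. In each pair only place changes, matching the preceding consonant, while manner and voice stay constant.
No alternation appears in [ruɟcə]: there the adjacent consonants already agree in place (/c/ and /ɟ/ are both palatal), so this form is consistent with the same rule.
The rule targets /c/ (voiceless palatal stop), which sits after the trigger /ɢ/ (uvular).
A voiceless uvular stop is [q], so the surface segment is [q].

[ɲafɔɢqɔŋɛ]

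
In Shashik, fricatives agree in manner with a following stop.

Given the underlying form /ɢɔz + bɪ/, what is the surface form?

The rule targets /z/ (voiced alveolar fricative), which sits before the trigger /b/ (stop).
The voiced alveolar stop is [d], so /z/ → [d].

[ɢɔdbɪ]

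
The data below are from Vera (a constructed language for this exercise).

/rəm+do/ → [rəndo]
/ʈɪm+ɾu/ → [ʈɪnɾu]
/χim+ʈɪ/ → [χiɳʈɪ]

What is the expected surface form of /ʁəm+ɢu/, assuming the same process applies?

The data show regressive place assimilation: /m/ → [n] before /d/; /m/ → [n] before /ɾ/; /m/ → [ɳ] before /ʈ/. In each pair only place changes, matching the following consonant, while manner and voice stay constant.
/m/ is a voiced bilabial nasal. The following trigger /ɢ/ is uvular, so /m/ must become uvular as well.
A voiced uvular nasal is [ɴ], so the surface segment is [ɴ].

[ʁəɴɢu]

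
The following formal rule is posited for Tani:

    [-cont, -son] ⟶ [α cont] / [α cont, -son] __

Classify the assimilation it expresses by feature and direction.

The shared variable α links the value of [cont] on the target to that of the neighbouring obstruent. [cont] distinguishes stops from fricatives — a manner-of-articulation feature — so this is manner assimilation.
The conditioning segment sits to the left of the focus bar, meaning the trigger precedes the segment that changes — progressive assimilation.

progressive manner assimilation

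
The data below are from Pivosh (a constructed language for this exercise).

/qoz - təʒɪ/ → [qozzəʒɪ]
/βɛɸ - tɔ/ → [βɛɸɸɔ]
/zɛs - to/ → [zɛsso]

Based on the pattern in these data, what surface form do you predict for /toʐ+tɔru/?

The data show progressive total assimilation (/t/ → [z] after /z/; /t/ → [ɸ] after /ɸ/; /t/ → [s] after /s/): in every case the target segment becomes identical to its preceding neighbour, copying more than a single feature.
/t/ is the segment targeted by the rule; it sits immediately after /ʐ/, so it assimilates completely and surfaces as [ʐ].

[toʐʐɔru]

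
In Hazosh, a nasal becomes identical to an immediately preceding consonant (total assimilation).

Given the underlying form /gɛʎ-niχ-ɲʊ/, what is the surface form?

[gɛʎʎiχχʊ]

/n/ is the segment targeted by the rule; it sits immediately after /ʎ/, so it assimilates completely and surfaces as [ʎ].
At the second juncture, /ɲ/ likewise becomes [χ] adjacent to /χ/.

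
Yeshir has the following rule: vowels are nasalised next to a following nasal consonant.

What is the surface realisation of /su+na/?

[sũna]

/u/ sits next to the nasal /n/ and is therefore nasalised to [ũ].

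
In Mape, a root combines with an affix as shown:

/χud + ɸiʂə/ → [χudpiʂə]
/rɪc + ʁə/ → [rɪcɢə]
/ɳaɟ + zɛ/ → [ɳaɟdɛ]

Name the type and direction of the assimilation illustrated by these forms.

progressive manner assimilation

The segment that alternates is /ɸ/, which surfaces as [p] when adjacent to /d/.
/ɸ/ is a fricative while /d/ is a stop; the output [p] is a stop, matching the trigger — so the feature that spreads is manner.
Place and voice are unchanged, so the assimilation is partial, not total.
The same holds elsewhere in the data: /ʁ/ → [ɢ] after /c/ (fricative → stop, matching a stop); /z/ → [d] after /ɟ/ (fricative → stop, matching a stop) — only manner changes, and always toward the preceding segment.
The trigger is the preceding segment, so the direction is progressive (perseverative).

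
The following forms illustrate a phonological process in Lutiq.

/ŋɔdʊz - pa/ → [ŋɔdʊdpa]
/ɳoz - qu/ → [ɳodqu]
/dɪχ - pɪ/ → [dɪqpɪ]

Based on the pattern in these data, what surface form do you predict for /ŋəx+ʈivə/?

[ŋəkʈivə]

The data show regressive manner assimilation: /z/ → [d] before /p/; /z/ → [d] before /q/; /χ/ → [q] before /p/. In each pair only manner changes, matching the following consonant, while place and voice stay constant.
/x/ is a voiceless velar fricative. The following trigger /ʈ/ is a stop, so /x/ must become a stop as well.
Changing only its manner to stop gives [k] — the voiceless velar stop.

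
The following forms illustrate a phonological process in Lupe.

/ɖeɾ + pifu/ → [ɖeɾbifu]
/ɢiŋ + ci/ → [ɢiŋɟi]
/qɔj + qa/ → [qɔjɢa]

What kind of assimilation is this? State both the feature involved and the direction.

progressive voicing assimilation

Underlying /p/ is realised as [b] next to /ɾ/; /ɾ/ itself does not change.
/p/ is voiceless while /ɾ/ is voiced; the output [b] is voiced, matching the trigger — so the feature that spreads is voicing.
Place and manner are unchanged, so the assimilation is partial, not total.
The same holds elsewhere in the data: /c/ → [ɟ] after /ŋ/ (voiceless → voiced, matching voiced); /q/ → [ɢ] after /j/ (voiceless → voiced, matching voiced) — only voicing changes, and always toward the preceding segment.
The trigger is the preceding segment, so the direction is progressive (perseverative).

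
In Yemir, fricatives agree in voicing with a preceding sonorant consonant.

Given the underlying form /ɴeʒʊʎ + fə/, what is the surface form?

[ɴeʒʊʎvə]

/f/ is a voiceless labiodental fricative. The preceding trigger /ʎ/ is voiced, so /f/ must become voiced as well.
Changing only its voicing to voiced gives [v] — the voiced labiodental fricative.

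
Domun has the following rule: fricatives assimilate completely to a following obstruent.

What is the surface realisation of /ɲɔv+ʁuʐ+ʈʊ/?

/v/ is the segment targeted by the rule; it sits immediately before /ʁ/, so it assimilates completely and surfaces as [ʁ].
At the second juncture, /ʐ/ likewise becomes [ʈ] adjacent to /ʈ/.

[ɲɔʁʁuʈʈʊ]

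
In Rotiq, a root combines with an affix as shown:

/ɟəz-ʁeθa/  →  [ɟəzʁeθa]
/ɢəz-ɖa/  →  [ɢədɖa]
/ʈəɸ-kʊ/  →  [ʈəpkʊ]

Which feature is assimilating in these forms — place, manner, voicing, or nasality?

manner

Underlying /z/ is realised as [d] next to /ɖ/; /ɖ/ itself does not change.
/z/ is a fricative while /ɖ/ is a stop; the output [d] is a stop, matching the trigger — so the feature that spreads is manner.
Checking the remaining alternation: /ɸ/ → [p] before /k/ (fricative → stop, matching a stop) — only manner changes, and always toward the following segment.
Nothing changes in [ɟəzʁeθa]: there the adjacent consonants already agree in manner (/z/ and /ʁ/ are both fricatives), so this form is consistent with the same rule.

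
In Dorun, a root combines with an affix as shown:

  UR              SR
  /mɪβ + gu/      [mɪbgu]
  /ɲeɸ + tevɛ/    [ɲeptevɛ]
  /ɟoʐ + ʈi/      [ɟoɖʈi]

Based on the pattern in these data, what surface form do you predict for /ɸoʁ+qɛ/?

The data show regressive manner assimilation: /β/ → [b] before /g/; /ɸ/ → [p] before /t/; /ʐ/ → [ɖ] before /ʈ/. In each pair only manner changes, matching the following consonant, while place and voice stay constant.
The rule targets /ʁ/ (voiced uvular fricative), which sits before the trigger /q/ (stop).
A voiced uvular stop is [ɢ], so the surface segment is [ɢ].

[ɸoɢqɛ]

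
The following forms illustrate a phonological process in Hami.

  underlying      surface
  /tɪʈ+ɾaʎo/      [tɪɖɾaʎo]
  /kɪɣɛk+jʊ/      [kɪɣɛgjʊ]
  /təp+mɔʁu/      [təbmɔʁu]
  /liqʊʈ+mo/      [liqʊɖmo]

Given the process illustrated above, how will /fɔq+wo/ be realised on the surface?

[fɔɢwo]

The data show regressive voicing assimilation: /ʈ/ → [ɖ] before /ɾ/; /k/ → [g] before /j/; /p/ → [b] before /m/; /ʈ/ → [ɖ] before /m/. In each pair only voicing changes, matching the following consonant, while place and manner stay constant.
The rule targets /q/ (voiceless uvular stop), which sits before the trigger /w/ (voiced).
A voiced uvular stop is [ɢ], so the surface segment is [ɢ].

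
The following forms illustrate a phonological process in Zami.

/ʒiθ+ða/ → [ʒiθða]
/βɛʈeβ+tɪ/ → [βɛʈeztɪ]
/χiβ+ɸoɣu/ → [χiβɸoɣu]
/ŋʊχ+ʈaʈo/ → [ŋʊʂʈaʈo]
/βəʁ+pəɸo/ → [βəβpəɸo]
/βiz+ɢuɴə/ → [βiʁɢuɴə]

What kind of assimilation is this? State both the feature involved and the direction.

The segment that alternates is /β/, which surfaces as [z] when adjacent to /t/.
/β/ is bilabial while /t/ is alveolar; the output [z] is alveolar, matching the trigger — so the feature that spreads is place.
Manner and voice are unchanged, so the assimilation is partial, not total.
Checking the remaining alternations: /χ/ → [ʂ] before /ʈ/ (uvular → retroflex, matching retroflex); /ʁ/ → [β] before /p/ (uvular → bilabial, matching bilabial); /z/ → [ʁ] before /ɢ/ (alveolar → uvular, matching uvular) — only place changes, and always toward the following segment.
Nothing changes in [ʒiθða], [χiβɸoɣu]: there the adjacent consonants already agree in place (/θ/ and /ð/ are both dental; /β/ and /ɸ/ are both bilabial), so these forms are consistent with the same rule.
Since the segment that changes precedes the conditioning segment, the assimilation is regressive.

regressive place assimilation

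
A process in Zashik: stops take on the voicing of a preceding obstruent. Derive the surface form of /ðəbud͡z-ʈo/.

/ʈ/ is a voiceless retroflex stop. The preceding trigger /d͡z/ is voiced, so /ʈ/ must become voiced as well.
A voiced retroflex stop is [ɖ], so the surface segment is [ɖ].

[ðəbud͡zɖo]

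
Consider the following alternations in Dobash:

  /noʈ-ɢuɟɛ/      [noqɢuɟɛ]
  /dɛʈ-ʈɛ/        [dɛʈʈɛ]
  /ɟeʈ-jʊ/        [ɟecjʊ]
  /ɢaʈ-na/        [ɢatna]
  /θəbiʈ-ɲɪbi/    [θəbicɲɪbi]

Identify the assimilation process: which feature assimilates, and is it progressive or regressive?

regressive place assimilation

Underlying /ʈ/ is realised as [q] next to /ɢ/; /ɢ/ itself does not change.
The change retroflex → uvular matches the place of the following /ɢ/, identifying this as place assimilation.
Manner and voice are unchanged, so the assimilation is partial, not total.
The other alternating forms pattern the same way: /ʈ/ → [c] before /j/ (retroflex → palatal, matching palatal); /ʈ/ → [t] before /n/ (retroflex → alveolar, matching alveolar); /ʈ/ → [c] before /ɲ/ (retroflex → palatal, matching palatal) — only place changes, and always toward the following segment.
No alternation appears in [dɛʈʈɛ]: there the adjacent consonants already agree in place (/ʈ/ and /ʈ/ are both retroflex), so this form is consistent with the same rule.
Since the segment that changes precedes the conditioning segment, the assimilation is regressive.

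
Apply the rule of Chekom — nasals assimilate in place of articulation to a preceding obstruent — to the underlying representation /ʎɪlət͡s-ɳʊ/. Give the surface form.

[ʎɪlət͡snʊ]

The rule targets /ɳ/ (voiced retroflex nasal), which sits after the trigger /t͡s/ (alveolar).
The voiced alveolar nasal is [n], so /ɳ/ → [n].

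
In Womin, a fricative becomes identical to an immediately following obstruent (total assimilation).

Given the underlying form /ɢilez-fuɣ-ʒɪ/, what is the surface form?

/z/ is the segment targeted by the rule; it sits immediately before /f/, so it assimilates completely and surfaces as [f].
At the second juncture, /ɣ/ likewise becomes [ʒ] adjacent to /ʒ/.

[ɢileffuʒʒɪ]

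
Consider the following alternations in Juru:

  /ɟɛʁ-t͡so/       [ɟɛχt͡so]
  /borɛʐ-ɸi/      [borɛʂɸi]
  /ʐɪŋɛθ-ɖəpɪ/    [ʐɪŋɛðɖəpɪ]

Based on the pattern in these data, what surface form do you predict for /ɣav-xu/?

The data show regressive voicing assimilation: /ʁ/ → [χ] before /t͡s/; /ʐ/ → [ʂ] before /ɸ/; /θ/ → [ð] before /ɖ/. In each pair only voicing changes, matching the following consonant, while place and manner stay constant.
The rule targets /v/ (voiced labiodental fricative), which sits before the trigger /x/ (voiceless).
A voiceless labiodental fricative is [f], so the surface segment is [f].

[ɣafxu]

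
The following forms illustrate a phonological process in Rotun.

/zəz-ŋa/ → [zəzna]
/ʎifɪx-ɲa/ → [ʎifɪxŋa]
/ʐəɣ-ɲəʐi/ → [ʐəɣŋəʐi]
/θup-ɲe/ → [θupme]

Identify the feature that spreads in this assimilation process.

place

The segment that alternates is /ŋ/, which surfaces as [n] when adjacent to /z/.
/ŋ/ is velar while /z/ is alveolar; the output [n] is alveolar, matching the trigger — so the feature that spreads is place.
The other alternating forms pattern the same way: /ɲ/ → [ŋ] after /x/ (palatal → velar, matching velar); /ɲ/ → [ŋ] after /ɣ/ (palatal → velar, matching velar); /ɲ/ → [m] after /p/ (palatal → bilabial, matching bilabial) — only place changes, and always toward the preceding segment.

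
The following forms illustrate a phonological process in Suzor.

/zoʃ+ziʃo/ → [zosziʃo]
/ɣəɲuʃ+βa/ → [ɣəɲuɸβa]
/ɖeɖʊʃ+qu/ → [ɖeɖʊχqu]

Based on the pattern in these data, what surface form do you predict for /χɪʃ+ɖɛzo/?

[χɪʂɖɛzo]

The data show regressive place assimilation: /ʃ/ → [s] before /z/; /ʃ/ → [ɸ] before /β/; /ʃ/ → [χ] before /q/. In each pair only place changes, matching the following consonant, while manner and voice stay constant.
The rule targets /ʃ/ (voiceless postalveolar fricative), which sits before the trigger /ɖ/ (retroflex).
A voiceless retroflex fricative is [ʂ], so the surface segment is [ʂ].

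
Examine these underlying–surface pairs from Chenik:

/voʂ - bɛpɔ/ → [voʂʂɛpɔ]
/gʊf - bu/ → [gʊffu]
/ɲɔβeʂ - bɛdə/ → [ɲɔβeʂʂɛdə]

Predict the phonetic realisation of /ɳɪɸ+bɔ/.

[ɳɪɸɸɔ]

The data show progressive total assimilation (/b/ → [ʂ] after /ʂ/; /b/ → [f] after /f/): in every case the target segment becomes identical to its preceding neighbour, copying more than a single feature.
/b/ is the segment targeted by the rule; it sits immediately after /ɸ/, so it assimilates completely and surfaces as [ɸ].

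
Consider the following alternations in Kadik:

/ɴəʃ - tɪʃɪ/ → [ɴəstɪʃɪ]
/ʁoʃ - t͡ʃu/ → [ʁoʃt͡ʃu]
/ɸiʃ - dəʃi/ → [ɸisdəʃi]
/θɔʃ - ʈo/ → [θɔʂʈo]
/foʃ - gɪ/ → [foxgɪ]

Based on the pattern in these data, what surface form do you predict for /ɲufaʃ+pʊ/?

The data show regressive place assimilation: /ʃ/ → [s] before /t/; /ʃ/ → [s] before /d/; /ʃ/ → [ʂ] before /ʈ/; /ʃ/ → [x] before /g/. In each pair only place changes, matching the following consonant, while manner and voice stay constant.
Nothing changes in [ʁoʃt͡ʃu]: there the adjacent consonants already agree in place (/ʃ/ and /t͡ʃ/ are both postalveolar), so this form is consistent with the same rule.
/ʃ/ is a voiceless postalveolar fricative. The following trigger /p/ is bilabial, so /ʃ/ must become bilabial as well.
Changing only its place to bilabial gives [ɸ] — the voiceless bilabial fricative.

[ɲufaɸpʊ]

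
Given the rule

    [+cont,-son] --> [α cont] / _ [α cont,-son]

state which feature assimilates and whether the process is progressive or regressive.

The shared variable α links the value of [cont] on the target to that of the neighbouring obstruent. [cont] distinguishes stops from fricatives — a manner-of-articulation feature — so this is manner assimilation.
Since the environment is written after the underscore, the trigger follows the target; the direction is regressive.

regressive manner assimilation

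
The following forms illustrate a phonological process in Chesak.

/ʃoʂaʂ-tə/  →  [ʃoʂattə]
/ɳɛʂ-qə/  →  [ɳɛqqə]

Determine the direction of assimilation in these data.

regressive

The segment that alternates is /ʂ/, which surfaces as [t] when adjacent to /t/.
The output [t] is identical to the trigger /t/ — every feature (place, manner, voicing) has been copied — so this is total assimilation.
The remaining alternation confirms this: /ʂ/ → [q] before /q/ — in each case the output is a copy of the following consonant.
The trigger is the following segment, so the direction is regressive (anticipatory).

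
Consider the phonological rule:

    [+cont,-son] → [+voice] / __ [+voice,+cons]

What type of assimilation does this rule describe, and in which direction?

The target ([+cont,-son], fricatives) acquires [+voice] next to a voiced consonant ([+voice,+cons]) — it takes on the voicing of its neighbour, so the feature that spreads is voicing.
Since the environment is written after the underscore, the trigger follows the target; the direction is regressive.

regressive voicing assimilation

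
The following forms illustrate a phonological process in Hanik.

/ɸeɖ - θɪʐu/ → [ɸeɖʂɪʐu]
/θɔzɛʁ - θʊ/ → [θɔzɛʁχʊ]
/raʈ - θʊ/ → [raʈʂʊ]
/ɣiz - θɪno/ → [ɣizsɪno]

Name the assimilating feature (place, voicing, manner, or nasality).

place

Comparing underlying and surface forms, /θ/ → [ʂ] is the alternation; the neighbouring /ɖ/ is constant.
/θ/ is dental while /ɖ/ is retroflex; the output [ʂ] is retroflex, matching the trigger — so the feature that spreads is place.
The same holds elsewhere in the data: /θ/ → [χ] after /ʁ/ (dental → uvular, matching uvular); /θ/ → [ʂ] after /ʈ/ (dental → retroflex, matching retroflex); /θ/ → [s] after /z/ (dental → alveolar, matching alveolar) — only place changes, and always toward the preceding segment.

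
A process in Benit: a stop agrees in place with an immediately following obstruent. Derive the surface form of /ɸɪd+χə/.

[ɸɪɢχə]

The rule targets /d/ (voiced alveolar stop), which sits before the trigger /χ/ (uvular).
Changing only its place to uvular gives [ɢ] — the voiced uvular stop.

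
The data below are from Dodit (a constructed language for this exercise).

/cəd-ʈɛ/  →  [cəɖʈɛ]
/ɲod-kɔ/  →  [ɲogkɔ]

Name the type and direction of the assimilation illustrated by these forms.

Comparing underlying and surface forms, /d/ → [ɖ] is the alternation; the neighbouring /ʈ/ is constant.
/d/ is alveolar while /ʈ/ is retroflex; the output [ɖ] is retroflex, matching the trigger — so the feature that spreads is place.
Manner and voice are unchanged, so the assimilation is partial, not total.
The same holds elsewhere in the data: /d/ → [g] before /k/ (alveolar → velar, matching velar) — only place changes, and always toward the following segment.
Since the segment that changes precedes the conditioning segment, the assimilation is regressive.

regressive place assimilation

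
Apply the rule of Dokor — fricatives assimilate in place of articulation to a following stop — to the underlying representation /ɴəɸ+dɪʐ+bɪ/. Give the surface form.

[ɴəsdɪβbɪ]

The rule targets /ɸ/ (voiceless bilabial fricative), which sits before the trigger /d/ (alveolar).
The voiceless alveolar fricative is [s], so /ɸ/ → [s].
The same rule applies at the second boundary: /ʐ/ → [β] next to /b/.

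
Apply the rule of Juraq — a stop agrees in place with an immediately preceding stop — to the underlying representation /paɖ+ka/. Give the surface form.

The rule targets /k/ (voiceless velar stop), which sits after the trigger /ɖ/ (retroflex).
The voiceless retroflex stop is [ʈ], so /k/ → [ʈ].

[paɖʈa]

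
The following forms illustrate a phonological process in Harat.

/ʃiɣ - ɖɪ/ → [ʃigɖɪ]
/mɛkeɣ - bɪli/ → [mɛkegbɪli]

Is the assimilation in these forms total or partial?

partial assimilation

Underlying /ɣ/ is realised as [g] next to /ɖ/; /ɖ/ itself does not change.
The change fricative → stop matches the manner of the following /ɖ/, identifying this as manner assimilation.
Place and voice are unchanged, so the assimilation is partial, not total.
Checking the remaining alternation: /ɣ/ → [g] before /b/ (fricative → stop, matching a stop) — only manner changes, and always toward the following segment.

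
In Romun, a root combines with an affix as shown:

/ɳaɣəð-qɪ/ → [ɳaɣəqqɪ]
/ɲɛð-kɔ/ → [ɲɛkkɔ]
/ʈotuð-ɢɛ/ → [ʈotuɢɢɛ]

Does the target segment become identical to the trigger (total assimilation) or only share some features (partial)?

Comparing underlying and surface forms, /ð/ → [q] is the alternation; the neighbouring /q/ is constant.
The output [q] is identical to the trigger /q/ — every feature (place, manner, voicing) has been copied — so this is total assimilation.
The other forms behave the same way: /ð/ → [k] before /k/; /ð/ → [ɢ] before /ɢ/ — in each case the output is a copy of the following consonant.

total assimilation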